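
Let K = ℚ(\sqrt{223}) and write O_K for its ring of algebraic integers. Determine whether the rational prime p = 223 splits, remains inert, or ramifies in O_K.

223 is ramified

223 mod 4 = 3, hence disc K = 4·223 = 892 and O_K = ℤ[√223].
Ramification test: 223 | 892. The prime 223 ramifies in K.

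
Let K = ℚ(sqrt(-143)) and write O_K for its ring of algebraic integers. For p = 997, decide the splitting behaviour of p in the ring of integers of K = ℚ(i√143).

d = -143 ≡ 1 (mod 4), so O_K = ℤ[(1+√-143)/2] and disc(K) = d = -143.
disc(K) = -143 is not divisible by 997; 997 is unramified.
Compute (-143/997) via Euler: 854^((997-1)/2) mod 997 = 996, so (-143/997) = -1.
(-143/997) = -1, so 997 is inert.

p is inert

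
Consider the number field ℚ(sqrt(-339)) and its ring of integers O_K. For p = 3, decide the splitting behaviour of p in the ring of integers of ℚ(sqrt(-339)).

-339 mod 4 = 1, hence disc K = -339 and O_K = ℤ[(1+√-339)/2].
3 divides disc(K) = -339, so 3 ramifies.

3 is ramified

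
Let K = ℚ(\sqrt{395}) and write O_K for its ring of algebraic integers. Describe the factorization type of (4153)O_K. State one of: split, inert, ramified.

Since 395 ≢ 1 mod 4, the ring of integers is ℤ[√395] with discriminant 4·395 = 1580.
Since gcd(4153, 1580) = 1 the prime 4153 does not ramify.
Euler's criterion: 395^2076 mod 4153 = 4152. Thus (395|4153) = -1.
(395/4153) = -1, so 4153 is inert.

p is inert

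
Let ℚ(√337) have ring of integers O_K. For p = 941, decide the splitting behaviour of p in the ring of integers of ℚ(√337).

941 remains inert

d = 337 ≡ 1 (mod 4), so O_K = ℤ[(1+√337)/2] and disc(K) = d = 337.
Since gcd(941, 337) = 1 the prime 941 does not ramify.
Compute (337/941) via Euler: 337^((941-1)/2) mod 941 = 940, so (337/941) = -1.
d is a non-residue mod p, hence 941 remains inert in O_K.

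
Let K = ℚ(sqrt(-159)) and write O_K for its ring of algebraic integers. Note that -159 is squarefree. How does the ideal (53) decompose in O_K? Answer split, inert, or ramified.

Since -159 ≡ 1 mod 4, the ring of integers is ℤ[(1+√-159)/2] with discriminant -159.
disc(K) = -159 = 53·(-3), so p = 53 is ramified.

53 is ramified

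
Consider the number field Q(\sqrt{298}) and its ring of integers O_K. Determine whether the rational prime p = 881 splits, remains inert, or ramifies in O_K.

d = 298 ≡ 2 (mod 4), so O_K = ℤ[√298] and disc(K) = 4d = 1192.
881 ∤ 1192, so 881 is unramified.
(298/881) = 298^440 mod 881 = 880, giving Legendre symbol -1.
Legendre symbol -1 ⇒ 881 is inert.

remains prime (inert)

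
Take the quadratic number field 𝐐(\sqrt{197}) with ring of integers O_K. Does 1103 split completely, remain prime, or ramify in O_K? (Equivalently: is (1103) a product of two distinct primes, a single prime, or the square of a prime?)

inert — (1103) stays prime in O_K

d = 197 ≡ 1 (mod 4), so O_K = ℤ[(1+√197)/2] and disc(K) = d = 197.
disc(K) = 197 is not divisible by 1103; 1103 is unramified.
(197/1103) = 197^551 mod 1103 = 1102, giving Legendre symbol -1.
d is a non-residue mod p, hence 1103 remains inert in O_K.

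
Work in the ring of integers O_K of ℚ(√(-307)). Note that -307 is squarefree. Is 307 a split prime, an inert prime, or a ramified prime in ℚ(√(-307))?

-307 mod 4 = 1, hence disc K = -307 and O_K = ℤ[(1+√-307)/2].
307 divides disc(K) = -307, so 307 ramifies.

ramifies in O_K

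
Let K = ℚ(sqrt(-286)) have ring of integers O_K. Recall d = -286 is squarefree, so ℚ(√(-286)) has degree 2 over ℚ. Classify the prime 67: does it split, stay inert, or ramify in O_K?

67 splits in O_K

Since -286 ≢ 1 mod 4, the ring of integers is ℤ[√-286] with discriminant 4·(-286) = -1144.
Since gcd(67, -1144) = 1 the prime 67 does not ramify.
Legendre symbol by Euler's criterion: (-286/67) ≡ (-286)^33 ≡ 1 (mod 67), i.e. (-286/67) = 1.
d is a quadratic residue mod p, hence 67 splits in O_K.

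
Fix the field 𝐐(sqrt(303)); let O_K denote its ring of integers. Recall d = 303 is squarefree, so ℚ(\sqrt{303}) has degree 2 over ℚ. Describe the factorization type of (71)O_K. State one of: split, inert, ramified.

split — (71) = 𝔭₁𝔭₂ with 𝔭₁ ≠ 𝔭₂

d = 303 ≡ 3 (mod 4), so O_K = ℤ[√303] and disc(K) = 4d = 1212.
Since gcd(71, 1212) = 1 the prime 71 does not ramify.
Compute (303/71) via Euler: 19^((71-1)/2) mod 71 = 1, so (303/71) = 1.
(303/71) = 1, so 71 splits.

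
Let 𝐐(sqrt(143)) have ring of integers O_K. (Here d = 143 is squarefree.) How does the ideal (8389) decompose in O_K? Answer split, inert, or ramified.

inert — (8389) stays prime in O_K

143 mod 4 = 3, hence disc K = 4·143 = 572 and O_K = ℤ[√143].
Since gcd(8389, 572) = 1 the prime 8389 does not ramify.
Euler's criterion: 143^4194 mod 8389 = 8388. Thus (143|8389) = -1.
Legendre symbol -1 ⇒ 8389 is inert.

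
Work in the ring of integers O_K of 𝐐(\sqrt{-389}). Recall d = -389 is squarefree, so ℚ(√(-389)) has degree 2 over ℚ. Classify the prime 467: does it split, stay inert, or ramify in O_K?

-389 mod 4 = 3, hence disc K = 4·(-389) = -1556 and O_K = ℤ[√-389].
Since gcd(467, -1556) = 1 the prime 467 does not ramify.
Euler's criterion: (-389)^233 mod 467 = 466. Thus (-389|467) = -1.
Legendre symbol -1 ⇒ 467 is inert.

inert — (467) stays prime in O_K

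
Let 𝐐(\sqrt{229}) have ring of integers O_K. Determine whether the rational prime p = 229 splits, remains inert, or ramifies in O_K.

p ramifies

Since 229 ≡ 1 mod 4, the ring of integers is ℤ[(1+√229)/2] with discriminant 229.
229 divides disc(K) = 229, so 229 ramifies.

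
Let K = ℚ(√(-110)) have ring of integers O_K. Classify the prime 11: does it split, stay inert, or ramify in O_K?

ramified — (11) = 𝔭²

Since -110 ≢ 1 mod 4, the ring of integers is ℤ[√-110] with discriminant 4·(-110) = -440.
11 divides disc(K) = -440, so 11 ramifies.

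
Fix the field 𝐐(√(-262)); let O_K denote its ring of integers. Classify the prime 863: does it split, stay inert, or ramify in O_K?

Since -262 ≢ 1 mod 4, the ring of integers is ℤ[√-262] with discriminant 4·(-262) = -1048.
Since gcd(863, -1048) = 1 the prime 863 does not ramify.
Compute (-262/863) via Euler: 601^((863-1)/2) mod 863 = 1, so (-262/863) = 1.
d is a quadratic residue mod p, hence 863 splits in O_K.

split — (863) = 𝔭₁𝔭₂ with 𝔭₁ ≠ 𝔭₂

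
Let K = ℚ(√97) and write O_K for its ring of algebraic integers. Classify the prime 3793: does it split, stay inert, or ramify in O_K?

p is inert

97 mod 4 = 1, hence disc K = 97 and O_K = ℤ[(1+√97)/2].
disc(K) = 97 is not divisible by 3793; 3793 is unramified.
Legendre symbol by Euler's criterion: (97/3793) ≡ 97^1896 ≡ 3792 (mod 3793), i.e. (97/3793) = -1.
Legendre symbol -1 ⇒ 3793 is inert.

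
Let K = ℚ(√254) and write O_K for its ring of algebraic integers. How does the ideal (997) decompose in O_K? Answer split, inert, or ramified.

split

d = 254 ≡ 2 (mod 4), so O_K = ℤ[√254] and disc(K) = 4d = 1016.
997 ∤ 1016, so 997 is unramified.
Compute (254/997) via Euler: 254^((997-1)/2) mod 997 = 1, so (254/997) = 1.
d is a quadratic residue mod p, hence 997 splits in O_K.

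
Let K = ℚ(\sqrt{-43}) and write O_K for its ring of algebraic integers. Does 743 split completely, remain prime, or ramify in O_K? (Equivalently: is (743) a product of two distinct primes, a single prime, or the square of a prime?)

Since -43 ≡ 1 mod 4, the ring of integers is ℤ[(1+√-43)/2] with discriminant -43.
743 ∤ -43, so 743 is unramified.
Compute (-43/743) via Euler: 700^((743-1)/2) mod 743 = 742, so (-43/743) = -1.
Legendre symbol -1 ⇒ 743 is inert.

remains prime (inert)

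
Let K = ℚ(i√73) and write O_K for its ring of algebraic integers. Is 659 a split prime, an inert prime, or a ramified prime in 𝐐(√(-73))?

-73 mod 4 = 3, hence disc K = 4·(-73) = -292 and O_K = ℤ[√-73].
Since gcd(659, -292) = 1 the prime 659 does not ramify.
Legendre symbol by Euler's criterion: (-73/659) ≡ (-73)^329 ≡ 658 (mod 659), i.e. (-73/659) = -1.
Legendre symbol -1 ⇒ 659 is inert.

inert — (659) stays prime in O_K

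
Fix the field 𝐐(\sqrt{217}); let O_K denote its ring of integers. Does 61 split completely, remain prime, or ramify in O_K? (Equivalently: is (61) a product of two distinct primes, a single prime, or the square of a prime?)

p splits

Since 217 ≡ 1 mod 4, the ring of integers is ℤ[(1+√217)/2] with discriminant 217.
Since gcd(61, 217) = 1 the prime 61 does not ramify.
(217/61) = 34^30 mod 61 = 1, giving Legendre symbol 1.
Legendre symbol 1 ⇒ 61 is split.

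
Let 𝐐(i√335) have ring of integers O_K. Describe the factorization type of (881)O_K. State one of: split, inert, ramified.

p splits

-335 mod 4 = 1, hence disc K = -335 and O_K = ℤ[(1+√-335)/2].
disc(K) = -335 is not divisible by 881; 881 is unramified.
Compute (-335/881) via Euler: 546^((881-1)/2) mod 881 = 1, so (-335/881) = 1.
d is a quadratic residue mod p, hence 881 splits in O_K.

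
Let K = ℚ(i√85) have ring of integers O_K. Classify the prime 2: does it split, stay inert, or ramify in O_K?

ramified

-85 mod 4 = 3, hence disc K = 4·(-85) = -340 and O_K = ℤ[√-85].
Ramification test: 2 | -340. The prime 2 ramifies in K.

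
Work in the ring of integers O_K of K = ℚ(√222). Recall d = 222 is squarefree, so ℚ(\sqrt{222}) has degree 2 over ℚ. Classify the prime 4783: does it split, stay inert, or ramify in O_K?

222 mod 4 = 2, hence disc K = 4·222 = 888 and O_K = ℤ[√222].
Since gcd(4783, 888) = 1 the prime 4783 does not ramify.
Euler's criterion: 222^2391 mod 4783 = 4782. Thus (222|4783) = -1.
d is a non-residue mod p, hence 4783 remains inert in O_K.

remains prime (inert)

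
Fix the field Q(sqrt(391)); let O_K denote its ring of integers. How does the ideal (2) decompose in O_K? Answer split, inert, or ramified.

391 mod 4 = 3, hence disc K = 4·391 = 1564 and O_K = ℤ[√391].
disc(K) = 1564 = 2·782, so p = 2 is ramified.

p ramifies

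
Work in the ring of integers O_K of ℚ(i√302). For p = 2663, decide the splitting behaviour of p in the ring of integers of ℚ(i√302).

p is inert

Since -302 ≢ 1 mod 4, the ring of integers is ℤ[√-302] with discriminant 4·(-302) = -1208.
Since gcd(2663, -1208) = 1 the prime 2663 does not ramify.
Euler's criterion: (-302)^1331 mod 2663 = 2662. Thus (-302|2663) = -1.
Legendre symbol -1 ⇒ 2663 is inert.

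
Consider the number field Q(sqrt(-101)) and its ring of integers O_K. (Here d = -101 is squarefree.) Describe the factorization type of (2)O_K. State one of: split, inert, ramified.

Since -101 ≢ 1 mod 4, the ring of integers is ℤ[√-101] with discriminant 4·(-101) = -404.
2 divides disc(K) = -404, so 2 ramifies.

2 is ramified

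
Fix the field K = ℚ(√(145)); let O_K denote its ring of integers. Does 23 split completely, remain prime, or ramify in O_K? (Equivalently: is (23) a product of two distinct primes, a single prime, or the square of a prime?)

Since 145 ≡ 1 mod 4, the ring of integers is ℤ[(1+√145)/2] with discriminant 145.
23 ∤ 145, so 23 is unramified.
Compute (145/23) via Euler: 7^((23-1)/2) mod 23 = 22, so (145/23) = -1.
Legendre symbol -1 ⇒ 23 is inert.

p is inert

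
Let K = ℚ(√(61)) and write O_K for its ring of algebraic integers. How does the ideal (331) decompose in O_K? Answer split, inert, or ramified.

d = 61 ≡ 1 (mod 4), so O_K = ℤ[(1+√61)/2] and disc(K) = d = 61.
331 ∤ 61, so 331 is unramified.
Euler's criterion: 61^165 mod 331 = 330. Thus (61|331) = -1.
(61/331) = -1, so 331 is inert.

331 remains inert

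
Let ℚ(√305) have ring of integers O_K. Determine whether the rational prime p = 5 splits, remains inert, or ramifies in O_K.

p ramifies

305 mod 4 = 1, hence disc K = 305 and O_K = ℤ[(1+√305)/2].
5 divides disc(K) = 305, so 5 ramifies.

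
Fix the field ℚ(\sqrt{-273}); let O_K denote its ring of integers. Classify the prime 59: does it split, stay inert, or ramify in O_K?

Since -273 ≢ 1 mod 4, the ring of integers is ℤ[√-273] with discriminant 4·(-273) = -1092.
disc(K) = -1092 is not divisible by 59; 59 is unramified.
Legendre symbol by Euler's criterion: (-273/59) ≡ (-273)^29 ≡ 1 (mod 59), i.e. (-273/59) = 1.
(-273/59) = 1, so 59 splits.

59 splits in O_K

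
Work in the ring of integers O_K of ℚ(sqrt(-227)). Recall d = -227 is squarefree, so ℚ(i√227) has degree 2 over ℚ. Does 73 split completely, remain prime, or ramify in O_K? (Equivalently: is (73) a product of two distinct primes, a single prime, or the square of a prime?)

splits completely

Since -227 ≡ 1 mod 4, the ring of integers is ℤ[(1+√-227)/2] with discriminant -227.
Since gcd(73, -227) = 1 the prime 73 does not ramify.
Compute (-227/73) via Euler: 65^((73-1)/2) mod 73 = 1, so (-227/73) = 1.
d is a quadratic residue mod p, hence 73 splits in O_K.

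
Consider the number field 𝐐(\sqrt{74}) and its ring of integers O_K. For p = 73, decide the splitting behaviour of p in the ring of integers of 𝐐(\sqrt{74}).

split — (73) = 𝔭₁𝔭₂ with 𝔭₁ ≠ 𝔭₂

Since 74 ≢ 1 mod 4, the ring of integers is ℤ[√74] with discriminant 4·74 = 296.
disc(K) = 296 is not divisible by 73; 73 is unramified.
(74/73) = 1^36 mod 73 = 1, giving Legendre symbol 1.
Legendre symbol 1 ⇒ 73 is split.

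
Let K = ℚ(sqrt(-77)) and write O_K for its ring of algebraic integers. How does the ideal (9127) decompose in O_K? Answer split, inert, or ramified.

Since -77 ≢ 1 mod 4, the ring of integers is ℤ[√-77] with discriminant 4·(-77) = -308.
9127 ∤ -308, so 9127 is unramified.
(-77/9127) = 9050^4563 mod 9127 = 9126, giving Legendre symbol -1.
d is a non-residue mod p, hence 9127 remains inert in O_K.

inert — (9127) stays prime in O_K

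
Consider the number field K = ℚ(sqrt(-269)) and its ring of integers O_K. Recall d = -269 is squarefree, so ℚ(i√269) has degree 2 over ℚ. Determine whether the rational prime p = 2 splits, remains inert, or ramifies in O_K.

p ramifies

-269 mod 4 = 3, hence disc K = 4·(-269) = -1076 and O_K = ℤ[√-269].
disc(K) = -1076 = 2·(-538), so p = 2 is ramified.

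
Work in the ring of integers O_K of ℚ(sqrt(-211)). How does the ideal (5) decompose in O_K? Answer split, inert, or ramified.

Since -211 ≡ 1 mod 4, the ring of integers is ℤ[(1+√-211)/2] with discriminant -211.
Since gcd(5, -211) = 1 the prime 5 does not ramify.
Compute (-211/5) via Euler: 4^((5-1)/2) mod 5 = 1, so (-211/5) = 1.
(-211/5) = 1, so 5 splits.

split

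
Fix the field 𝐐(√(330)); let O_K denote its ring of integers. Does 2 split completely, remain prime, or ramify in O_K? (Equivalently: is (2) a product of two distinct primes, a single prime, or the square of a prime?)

Since 330 ≢ 1 mod 4, the ring of integers is ℤ[√330] with discriminant 4·330 = 1320.
Ramification test: 2 | 1320. The prime 2 ramifies in K.

ramified — (2) = 𝔭²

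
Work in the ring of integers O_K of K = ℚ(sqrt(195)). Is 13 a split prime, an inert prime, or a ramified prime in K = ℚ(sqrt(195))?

195 mod 4 = 3, hence disc K = 4·195 = 780 and O_K = ℤ[√195].
13 divides disc(K) = 780, so 13 ramifies.

13 is ramified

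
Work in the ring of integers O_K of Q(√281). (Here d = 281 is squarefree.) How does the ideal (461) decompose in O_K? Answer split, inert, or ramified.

Since 281 ≡ 1 mod 4, the ring of integers is ℤ[(1+√281)/2] with discriminant 281.
disc(K) = 281 is not divisible by 461; 461 is unramified.
(281/461) = 281^230 mod 461 = 1, giving Legendre symbol 1.
(281/461) = 1, so 461 splits.

split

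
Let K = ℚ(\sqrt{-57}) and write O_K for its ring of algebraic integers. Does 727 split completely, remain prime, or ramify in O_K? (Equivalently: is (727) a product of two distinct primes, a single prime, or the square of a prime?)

d = -57 ≡ 3 (mod 4), so O_K = ℤ[√-57] and disc(K) = 4d = -228.
727 ∤ -228, so 727 is unramified.
Euler's criterion: (-57)^363 mod 727 = 726. Thus (-57|727) = -1.
d is a non-residue mod p, hence 727 remains inert in O_K.

remains prime (inert)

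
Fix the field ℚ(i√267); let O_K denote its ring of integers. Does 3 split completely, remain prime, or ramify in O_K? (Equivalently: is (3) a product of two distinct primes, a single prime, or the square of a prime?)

p ramifies

-267 mod 4 = 1, hence disc K = -267 and O_K = ℤ[(1+√-267)/2].
3 divides disc(K) = -267, so 3 ramifies.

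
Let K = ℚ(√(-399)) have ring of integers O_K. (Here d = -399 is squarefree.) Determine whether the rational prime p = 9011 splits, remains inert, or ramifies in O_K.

p is inert

d = -399 ≡ 1 (mod 4), so O_K = ℤ[(1+√-399)/2] and disc(K) = d = -399.
disc(K) = -399 is not divisible by 9011; 9011 is unramified.
Euler's criterion: (-399)^4505 mod 9011 = 9010. Thus (-399|9011) = -1.
Legendre symbol -1 ⇒ 9011 is inert.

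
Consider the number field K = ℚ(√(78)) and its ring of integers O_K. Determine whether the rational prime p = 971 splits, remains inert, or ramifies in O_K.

d = 78 ≡ 2 (mod 4), so O_K = ℤ[√78] and disc(K) = 4d = 312.
Since gcd(971, 312) = 1 the prime 971 does not ramify.
(78/971) = 78^485 mod 971 = 970, giving Legendre symbol -1.
Legendre symbol -1 ⇒ 971 is inert.

p is inert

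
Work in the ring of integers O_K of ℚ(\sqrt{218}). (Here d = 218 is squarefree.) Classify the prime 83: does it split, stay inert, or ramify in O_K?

inert — (83) stays prime in O_K

Since 218 ≢ 1 mod 4, the ring of integers is ℤ[√218] with discriminant 4·218 = 872.
Since gcd(83, 872) = 1 the prime 83 does not ramify.
(218/83) = 52^41 mod 83 = 82, giving Legendre symbol -1.
(218/83) = -1, so 83 is inert.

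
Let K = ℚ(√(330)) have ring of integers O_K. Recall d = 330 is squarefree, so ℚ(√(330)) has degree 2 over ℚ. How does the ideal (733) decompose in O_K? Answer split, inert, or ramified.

remains prime (inert)

330 mod 4 = 2, hence disc K = 4·330 = 1320 and O_K = ℤ[√330].
Since gcd(733, 1320) = 1 the prime 733 does not ramify.
Legendre symbol by Euler's criterion: (330/733) ≡ 330^366 ≡ 732 (mod 733), i.e. (330/733) = -1.
Legendre symbol -1 ⇒ 733 is inert.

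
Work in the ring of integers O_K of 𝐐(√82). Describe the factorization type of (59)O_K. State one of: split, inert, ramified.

inert — (59) stays prime in O_K

Since 82 ≢ 1 mod 4, the ring of integers is ℤ[√82] with discriminant 4·82 = 328.
Since gcd(59, 328) = 1 the prime 59 does not ramify.
Legendre symbol by Euler's criterion: (82/59) ≡ 82^29 ≡ 58 (mod 59), i.e. (82/59) = -1.
Legendre symbol -1 ⇒ 59 is inert.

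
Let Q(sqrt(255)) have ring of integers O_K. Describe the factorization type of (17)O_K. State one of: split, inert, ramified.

Since 255 ≢ 1 mod 4, the ring of integers is ℤ[√255] with discriminant 4·255 = 1020.
Ramification test: 17 | 1020. The prime 17 ramifies in K.

ramified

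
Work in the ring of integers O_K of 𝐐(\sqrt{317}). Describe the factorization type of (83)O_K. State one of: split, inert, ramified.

p splits

317 mod 4 = 1, hence disc K = 317 and O_K = ℤ[(1+√317)/2].
83 ∤ 317, so 83 is unramified.
Compute (317/83) via Euler: 68^((83-1)/2) mod 83 = 1, so (317/83) = 1.
Legendre symbol 1 ⇒ 83 is split.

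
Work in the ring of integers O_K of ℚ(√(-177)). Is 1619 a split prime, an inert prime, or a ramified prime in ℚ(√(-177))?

-177 mod 4 = 3, hence disc K = 4·(-177) = -708 and O_K = ℤ[√-177].
disc(K) = -708 is not divisible by 1619; 1619 is unramified.
Compute (-177/1619) via Euler: 1442^((1619-1)/2) mod 1619 = 1, so (-177/1619) = 1.
Legendre symbol 1 ⇒ 1619 is split.

split — (1619) = 𝔭₁𝔭₂ with 𝔭₁ ≠ 𝔭₂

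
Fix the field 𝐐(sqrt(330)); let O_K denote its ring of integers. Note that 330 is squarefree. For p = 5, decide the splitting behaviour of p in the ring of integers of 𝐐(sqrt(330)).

5 is ramified

Since 330 ≢ 1 mod 4, the ring of integers is ℤ[√330] with discriminant 4·330 = 1320.
5 divides disc(K) = 1320, so 5 ramifies.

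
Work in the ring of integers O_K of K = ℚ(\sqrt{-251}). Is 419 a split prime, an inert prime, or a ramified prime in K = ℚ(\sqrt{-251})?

-251 mod 4 = 1, hence disc K = -251 and O_K = ℤ[(1+√-251)/2].
Since gcd(419, -251) = 1 the prime 419 does not ramify.
(-251/419) = 168^209 mod 419 = 418, giving Legendre symbol -1.
Legendre symbol -1 ⇒ 419 is inert.

inert — (419) stays prime in O_K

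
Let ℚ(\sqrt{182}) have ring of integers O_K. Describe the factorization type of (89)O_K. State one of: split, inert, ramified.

182 mod 4 = 2, hence disc K = 4·182 = 728 and O_K = ℤ[√182].
89 ∤ 728, so 89 is unramified.
(182/89) = 4^44 mod 89 = 1, giving Legendre symbol 1.
(182/89) = 1, so 89 splits.

splits completely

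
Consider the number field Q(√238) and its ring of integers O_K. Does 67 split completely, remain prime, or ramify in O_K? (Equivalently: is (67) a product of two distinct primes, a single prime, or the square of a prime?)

67 splits in O_K

Since 238 ≢ 1 mod 4, the ring of integers is ℤ[√238] with discriminant 4·238 = 952.
67 ∤ 952, so 67 is unramified.
Legendre symbol by Euler's criterion: (238/67) ≡ 238^33 ≡ 1 (mod 67), i.e. (238/67) = 1.
Legendre symbol 1 ⇒ 67 is split.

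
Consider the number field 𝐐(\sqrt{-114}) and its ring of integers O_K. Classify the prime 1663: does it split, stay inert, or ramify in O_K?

splits completely

d = -114 ≡ 2 (mod 4), so O_K = ℤ[√-114] and disc(K) = 4d = -456.
disc(K) = -456 is not divisible by 1663; 1663 is unramified.
Legendre symbol by Euler's criterion: (-114/1663) ≡ (-114)^831 ≡ 1 (mod 1663), i.e. (-114/1663) = 1.
d is a quadratic residue mod p, hence 1663 splits in O_K.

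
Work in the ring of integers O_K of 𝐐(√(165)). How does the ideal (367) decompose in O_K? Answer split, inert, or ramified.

165 mod 4 = 1, hence disc K = 165 and O_K = ℤ[(1+√165)/2].
Since gcd(367, 165) = 1 the prime 367 does not ramify.
Legendre symbol by Euler's criterion: (165/367) ≡ 165^183 ≡ 366 (mod 367), i.e. (165/367) = -1.
Legendre symbol -1 ⇒ 367 is inert.

p is inert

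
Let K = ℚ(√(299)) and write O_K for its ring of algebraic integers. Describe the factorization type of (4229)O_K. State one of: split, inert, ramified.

inert — (4229) stays prime in O_K

Since 299 ≢ 1 mod 4, the ring of integers is ℤ[√299] with discriminant 4·299 = 1196.
Since gcd(4229, 1196) = 1 the prime 4229 does not ramify.
(299/4229) = 299^2114 mod 4229 = 4228, giving Legendre symbol -1.
(299/4229) = -1, so 4229 is inert.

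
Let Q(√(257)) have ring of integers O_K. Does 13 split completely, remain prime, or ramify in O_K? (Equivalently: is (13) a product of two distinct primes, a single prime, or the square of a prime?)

splits completely

Since 257 ≡ 1 mod 4, the ring of integers is ℤ[(1+√257)/2] with discriminant 257.
disc(K) = 257 is not divisible by 13; 13 is unramified.
(257/13) = 10^6 mod 13 = 1, giving Legendre symbol 1.
d is a quadratic residue mod p, hence 13 splits in O_K.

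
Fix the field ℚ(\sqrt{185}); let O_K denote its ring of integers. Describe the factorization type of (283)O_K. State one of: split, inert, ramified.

d = 185 ≡ 1 (mod 4), so O_K = ℤ[(1+√185)/2] and disc(K) = d = 185.
283 ∤ 185, so 283 is unramified.
(185/283) = 185^141 mod 283 = 1, giving Legendre symbol 1.
d is a quadratic residue mod p, hence 283 splits in O_K.

split — (283) = 𝔭₁𝔭₂ with 𝔭₁ ≠ 𝔭₂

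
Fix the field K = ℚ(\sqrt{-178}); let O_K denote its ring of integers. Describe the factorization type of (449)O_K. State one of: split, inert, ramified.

449 splits in O_K

-178 mod 4 = 2, hence disc K = 4·(-178) = -712 and O_K = ℤ[√-178].
disc(K) = -712 is not divisible by 449; 449 is unramified.
Legendre symbol by Euler's criterion: (-178/449) ≡ (-178)^224 ≡ 1 (mod 449), i.e. (-178/449) = 1.
(-178/449) = 1, so 449 splits.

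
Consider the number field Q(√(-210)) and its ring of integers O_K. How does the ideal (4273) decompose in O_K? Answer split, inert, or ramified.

splits completely

-210 mod 4 = 2, hence disc K = 4·(-210) = -840 and O_K = ℤ[√-210].
Since gcd(4273, -840) = 1 the prime 4273 does not ramify.
Legendre symbol by Euler's criterion: (-210/4273) ≡ (-210)^2136 ≡ 1 (mod 4273), i.e. (-210/4273) = 1.
(-210/4273) = 1, so 4273 splits.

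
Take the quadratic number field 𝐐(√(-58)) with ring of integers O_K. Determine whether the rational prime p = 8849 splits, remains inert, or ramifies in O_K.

Since -58 ≢ 1 mod 4, the ring of integers is ℤ[√-58] with discriminant 4·(-58) = -232.
disc(K) = -232 is not divisible by 8849; 8849 is unramified.
Legendre symbol by Euler's criterion: (-58/8849) ≡ (-58)^4424 ≡ 1 (mod 8849), i.e. (-58/8849) = 1.
(-58/8849) = 1, so 8849 splits.

p splits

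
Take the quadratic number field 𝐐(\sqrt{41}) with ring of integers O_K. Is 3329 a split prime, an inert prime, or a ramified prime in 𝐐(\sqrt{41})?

Since 41 ≡ 1 mod 4, the ring of integers is ℤ[(1+√41)/2] with discriminant 41.
Since gcd(3329, 41) = 1 the prime 3329 does not ramify.
Euler's criterion: 41^1664 mod 3329 = 1. Thus (41|3329) = 1.
(41/3329) = 1, so 3329 splits.

p splits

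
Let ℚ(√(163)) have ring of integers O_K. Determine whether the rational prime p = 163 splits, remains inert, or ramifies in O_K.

Since 163 ≢ 1 mod 4, the ring of integers is ℤ[√163] with discriminant 4·163 = 652.
163 divides disc(K) = 652, so 163 ramifies.

p ramifies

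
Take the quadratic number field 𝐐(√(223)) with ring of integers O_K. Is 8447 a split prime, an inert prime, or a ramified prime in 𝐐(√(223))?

Since 223 ≢ 1 mod 4, the ring of integers is ℤ[√223] with discriminant 4·223 = 892.
disc(K) = 892 is not divisible by 8447; 8447 is unramified.
Legendre symbol by Euler's criterion: (223/8447) ≡ 223^4223 ≡ 8446 (mod 8447), i.e. (223/8447) = -1.
d is a non-residue mod p, hence 8447 remains inert in O_K.

inert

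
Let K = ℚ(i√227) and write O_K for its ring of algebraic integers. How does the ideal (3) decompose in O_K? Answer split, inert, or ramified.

d = -227 ≡ 1 (mod 4), so O_K = ℤ[(1+√-227)/2] and disc(K) = d = -227.
Since gcd(3, -227) = 1 the prime 3 does not ramify.
Compute (-227/3) via Euler: 1^((3-1)/2) mod 3 = 1, so (-227/3) = 1.
(-227/3) = 1, so 3 splits.

split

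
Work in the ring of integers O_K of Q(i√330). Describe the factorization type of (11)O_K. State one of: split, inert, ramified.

ramified — (11) = 𝔭²

Since -330 ≢ 1 mod 4, the ring of integers is ℤ[√-330] with discriminant 4·(-330) = -1320.
11 divides disc(K) = -1320, so 11 ramifies.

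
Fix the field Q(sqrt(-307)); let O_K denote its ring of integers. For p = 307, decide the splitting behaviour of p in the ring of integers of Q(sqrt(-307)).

p ramifies

d = -307 ≡ 1 (mod 4), so O_K = ℤ[(1+√-307)/2] and disc(K) = d = -307.
307 divides disc(K) = -307, so 307 ramifies.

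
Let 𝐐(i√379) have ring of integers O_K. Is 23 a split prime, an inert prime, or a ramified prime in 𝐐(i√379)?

Since -379 ≡ 1 mod 4, the ring of integers is ℤ[(1+√-379)/2] with discriminant -379.
disc(K) = -379 is not divisible by 23; 23 is unramified.
Legendre symbol by Euler's criterion: (-379/23) ≡ (-379)^11 ≡ 1 (mod 23), i.e. (-379/23) = 1.
d is a quadratic residue mod p, hence 23 splits in O_K.

p splits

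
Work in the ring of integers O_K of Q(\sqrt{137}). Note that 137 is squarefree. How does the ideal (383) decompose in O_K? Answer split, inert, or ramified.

split — (383) = 𝔭₁𝔭₂ with 𝔭₁ ≠ 𝔭₂

Since 137 ≡ 1 mod 4, the ring of integers is ℤ[(1+√137)/2] with discriminant 137.
disc(K) = 137 is not divisible by 383; 383 is unramified.
Compute (137/383) via Euler: 137^((383-1)/2) mod 383 = 1, so (137/383) = 1.
(137/383) = 1, so 383 splits.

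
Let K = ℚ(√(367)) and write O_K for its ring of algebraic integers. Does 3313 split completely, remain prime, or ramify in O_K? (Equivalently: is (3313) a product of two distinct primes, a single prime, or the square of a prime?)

Since 367 ≢ 1 mod 4, the ring of integers is ℤ[√367] with discriminant 4·367 = 1468.
Since gcd(3313, 1468) = 1 the prime 3313 does not ramify.
Euler's criterion: 367^1656 mod 3313 = 3312. Thus (367|3313) = -1.
d is a non-residue mod p, hence 3313 remains inert in O_K.

inert — (3313) stays prime in O_K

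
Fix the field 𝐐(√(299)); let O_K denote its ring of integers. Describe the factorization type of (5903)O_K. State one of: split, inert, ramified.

5903 splits in O_K

Since 299 ≢ 1 mod 4, the ring of integers is ℤ[√299] with discriminant 4·299 = 1196.
Since gcd(5903, 1196) = 1 the prime 5903 does not ramify.
Euler's criterion: 299^2951 mod 5903 = 1. Thus (299|5903) = 1.
d is a quadratic residue mod p, hence 5903 splits in O_K.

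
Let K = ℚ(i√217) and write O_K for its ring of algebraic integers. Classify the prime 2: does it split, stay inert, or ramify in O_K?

ramified

-217 mod 4 = 3, hence disc K = 4·(-217) = -868 and O_K = ℤ[√-217].
Ramification test: 2 | -868. The prime 2 ramifies in K.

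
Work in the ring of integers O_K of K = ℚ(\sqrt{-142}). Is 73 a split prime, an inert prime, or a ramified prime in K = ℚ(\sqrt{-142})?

split — (73) = 𝔭₁𝔭₂ with 𝔭₁ ≠ 𝔭₂

d = -142 ≡ 2 (mod 4), so O_K = ℤ[√-142] and disc(K) = 4d = -568.
73 ∤ -568, so 73 is unramified.
Euler's criterion: (-142)^36 mod 73 = 1. Thus (-142|73) = 1.
Legendre symbol 1 ⇒ 73 is split.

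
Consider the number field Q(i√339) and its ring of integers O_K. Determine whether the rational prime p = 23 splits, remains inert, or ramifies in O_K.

split — (23) = 𝔭₁𝔭₂ with 𝔭₁ ≠ 𝔭₂

d = -339 ≡ 1 (mod 4), so O_K = ℤ[(1+√-339)/2] and disc(K) = d = -339.
23 ∤ -339, so 23 is unramified.
Euler's criterion: (-339)^11 mod 23 = 1. Thus (-339|23) = 1.
d is a quadratic residue mod p, hence 23 splits in O_K.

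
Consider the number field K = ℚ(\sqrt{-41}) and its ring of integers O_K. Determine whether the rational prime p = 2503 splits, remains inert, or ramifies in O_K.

2503 remains inert

Since -41 ≢ 1 mod 4, the ring of integers is ℤ[√-41] with discriminant 4·(-41) = -164.
disc(K) = -164 is not divisible by 2503; 2503 is unramified.
Compute (-41/2503) via Euler: 2462^((2503-1)/2) mod 2503 = 2502, so (-41/2503) = -1.
(-41/2503) = -1, so 2503 is inert.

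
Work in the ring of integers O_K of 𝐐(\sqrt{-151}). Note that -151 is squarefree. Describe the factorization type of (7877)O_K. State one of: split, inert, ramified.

split — (7877) = 𝔭₁𝔭₂ with 𝔭₁ ≠ 𝔭₂

Since -151 ≡ 1 mod 4, the ring of integers is ℤ[(1+√-151)/2] with discriminant -151.
7877 ∤ -151, so 7877 is unramified.
(-151/7877) = 7726^3938 mod 7877 = 1, giving Legendre symbol 1.
(-151/7877) = 1, so 7877 splits.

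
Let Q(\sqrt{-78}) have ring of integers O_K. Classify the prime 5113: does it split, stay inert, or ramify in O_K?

split

-78 mod 4 = 2, hence disc K = 4·(-78) = -312 and O_K = ℤ[√-78].
disc(K) = -312 is not divisible by 5113; 5113 is unramified.
Euler's criterion: (-78)^2556 mod 5113 = 1. Thus (-78|5113) = 1.
d is a quadratic residue mod p, hence 5113 splits in O_K.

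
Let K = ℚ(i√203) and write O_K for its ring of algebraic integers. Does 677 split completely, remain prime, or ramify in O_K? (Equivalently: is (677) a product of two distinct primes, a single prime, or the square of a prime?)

-203 mod 4 = 1, hence disc K = -203 and O_K = ℤ[(1+√-203)/2].
disc(K) = -203 is not divisible by 677; 677 is unramified.
Legendre symbol by Euler's criterion: (-203/677) ≡ (-203)^338 ≡ 1 (mod 677), i.e. (-203/677) = 1.
Legendre symbol 1 ⇒ 677 is split.

p splits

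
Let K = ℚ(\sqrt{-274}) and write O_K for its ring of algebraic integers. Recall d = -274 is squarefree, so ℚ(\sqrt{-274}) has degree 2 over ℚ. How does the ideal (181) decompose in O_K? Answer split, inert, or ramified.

Since -274 ≢ 1 mod 4, the ring of integers is ℤ[√-274] with discriminant 4·(-274) = -1096.
181 ∤ -1096, so 181 is unramified.
Legendre symbol by Euler's criterion: (-274/181) ≡ (-274)^90 ≡ 180 (mod 181), i.e. (-274/181) = -1.
d is a non-residue mod p, hence 181 remains inert in O_K.

inert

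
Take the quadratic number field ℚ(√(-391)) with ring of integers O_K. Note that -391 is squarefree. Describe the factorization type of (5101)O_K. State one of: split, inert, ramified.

-391 mod 4 = 1, hence disc K = -391 and O_K = ℤ[(1+√-391)/2].
Since gcd(5101, -391) = 1 the prime 5101 does not ramify.
Compute (-391/5101) via Euler: 4710^((5101-1)/2) mod 5101 = 1, so (-391/5101) = 1.
(-391/5101) = 1, so 5101 splits.

splits completely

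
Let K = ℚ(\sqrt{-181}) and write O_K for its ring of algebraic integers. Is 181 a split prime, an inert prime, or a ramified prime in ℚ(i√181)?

-181 mod 4 = 3, hence disc K = 4·(-181) = -724 and O_K = ℤ[√-181].
Ramification test: 181 | -724. The prime 181 ramifies in K.

ramified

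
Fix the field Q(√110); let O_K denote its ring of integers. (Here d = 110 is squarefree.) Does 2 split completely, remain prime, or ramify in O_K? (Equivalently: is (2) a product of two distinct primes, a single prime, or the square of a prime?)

110 mod 4 = 2, hence disc K = 4·110 = 440 and O_K = ℤ[√110].
2 divides disc(K) = 440, so 2 ramifies.

p ramifies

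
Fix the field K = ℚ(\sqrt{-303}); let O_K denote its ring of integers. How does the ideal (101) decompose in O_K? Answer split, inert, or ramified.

Since -303 ≡ 1 mod 4, the ring of integers is ℤ[(1+√-303)/2] with discriminant -303.
disc(K) = -303 = 101·(-3), so p = 101 is ramified.

ramified — (101) = 𝔭²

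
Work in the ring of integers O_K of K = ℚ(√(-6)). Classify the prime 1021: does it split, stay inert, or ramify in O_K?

1021 remains inert

Since -6 ≢ 1 mod 4, the ring of integers is ℤ[√-6] with discriminant 4·(-6) = -24.
disc(K) = -24 is not divisible by 1021; 1021 is unramified.
(-6/1021) = 1015^510 mod 1021 = 1020, giving Legendre symbol -1.
(-6/1021) = -1, so 1021 is inert.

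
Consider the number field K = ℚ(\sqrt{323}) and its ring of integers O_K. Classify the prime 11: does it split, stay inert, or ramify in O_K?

splits completely

Since 323 ≢ 1 mod 4, the ring of integers is ℤ[√323] with discriminant 4·323 = 1292.
Since gcd(11, 1292) = 1 the prime 11 does not ramify.
(323/11) = 4^5 mod 11 = 1, giving Legendre symbol 1.
Legendre symbol 1 ⇒ 11 is split.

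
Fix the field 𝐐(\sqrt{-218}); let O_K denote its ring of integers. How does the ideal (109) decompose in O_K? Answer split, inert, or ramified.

ramifies in O_K

d = -218 ≡ 2 (mod 4), so O_K = ℤ[√-218] and disc(K) = 4d = -872.
Ramification test: 109 | -872. The prime 109 ramifies in K.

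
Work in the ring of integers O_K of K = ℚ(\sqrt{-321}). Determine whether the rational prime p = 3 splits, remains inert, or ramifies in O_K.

-321 mod 4 = 3, hence disc K = 4·(-321) = -1284 and O_K = ℤ[√-321].
Ramification test: 3 | -1284. The prime 3 ramifies in K.

ramified — (3) = 𝔭²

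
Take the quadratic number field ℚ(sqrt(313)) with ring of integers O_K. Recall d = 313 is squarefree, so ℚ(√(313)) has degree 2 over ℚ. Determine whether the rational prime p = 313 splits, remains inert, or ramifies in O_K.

313 mod 4 = 1, hence disc K = 313 and O_K = ℤ[(1+√313)/2].
313 divides disc(K) = 313, so 313 ramifies.

ramifies in O_K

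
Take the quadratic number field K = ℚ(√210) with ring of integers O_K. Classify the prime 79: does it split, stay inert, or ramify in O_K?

split — (79) = 𝔭₁𝔭₂ with 𝔭₁ ≠ 𝔭₂

d = 210 ≡ 2 (mod 4), so O_K = ℤ[√210] and disc(K) = 4d = 840.
Since gcd(79, 840) = 1 the prime 79 does not ramify.
Euler's criterion: 210^39 mod 79 = 1. Thus (210|79) = 1.
d is a quadratic residue mod p, hence 79 splits in O_K.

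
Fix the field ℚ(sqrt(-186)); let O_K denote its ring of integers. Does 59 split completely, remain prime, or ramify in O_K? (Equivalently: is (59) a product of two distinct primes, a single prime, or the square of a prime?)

-186 mod 4 = 2, hence disc K = 4·(-186) = -744 and O_K = ℤ[√-186].
disc(K) = -744 is not divisible by 59; 59 is unramified.
Legendre symbol by Euler's criterion: (-186/59) ≡ (-186)^29 ≡ 58 (mod 59), i.e. (-186/59) = -1.
(-186/59) = -1, so 59 is inert.

p is inert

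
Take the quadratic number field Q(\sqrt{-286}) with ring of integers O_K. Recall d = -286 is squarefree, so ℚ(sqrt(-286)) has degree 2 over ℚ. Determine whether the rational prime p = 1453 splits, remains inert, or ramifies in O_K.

Since -286 ≢ 1 mod 4, the ring of integers is ℤ[√-286] with discriminant 4·(-286) = -1144.
1453 ∤ -1144, so 1453 is unramified.
(-286/1453) = 1167^726 mod 1453 = 1452, giving Legendre symbol -1.
d is a non-residue mod p, hence 1453 remains inert in O_K.

inert — (1453) stays prime in O_K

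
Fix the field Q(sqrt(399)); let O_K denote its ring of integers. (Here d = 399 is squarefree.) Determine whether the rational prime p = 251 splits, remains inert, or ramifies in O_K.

251 remains inert

399 mod 4 = 3, hence disc K = 4·399 = 1596 and O_K = ℤ[√399].
251 ∤ 1596, so 251 is unramified.
Compute (399/251) via Euler: 148^((251-1)/2) mod 251 = 250, so (399/251) = -1.
(399/251) = -1, so 251 is inert.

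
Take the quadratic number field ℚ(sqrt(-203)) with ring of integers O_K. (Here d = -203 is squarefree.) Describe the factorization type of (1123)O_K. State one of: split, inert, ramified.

split

d = -203 ≡ 1 (mod 4), so O_K = ℤ[(1+√-203)/2] and disc(K) = d = -203.
1123 ∤ -203, so 1123 is unramified.
(-203/1123) = 920^561 mod 1123 = 1, giving Legendre symbol 1.
(-203/1123) = 1, so 1123 splits.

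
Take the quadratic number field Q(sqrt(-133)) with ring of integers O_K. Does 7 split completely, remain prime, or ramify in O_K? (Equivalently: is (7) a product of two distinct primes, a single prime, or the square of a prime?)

d = -133 ≡ 3 (mod 4), so O_K = ℤ[√-133] and disc(K) = 4d = -532.
Ramification test: 7 | -532. The prime 7 ramifies in K.

ramifies in O_K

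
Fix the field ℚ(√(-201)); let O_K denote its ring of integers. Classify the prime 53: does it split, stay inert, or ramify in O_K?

split — (53) = 𝔭₁𝔭₂ with 𝔭₁ ≠ 𝔭₂

d = -201 ≡ 3 (mod 4), so O_K = ℤ[√-201] and disc(K) = 4d = -804.
53 ∤ -804, so 53 is unramified.
(-201/53) = 11^26 mod 53 = 1, giving Legendre symbol 1.
Legendre symbol 1 ⇒ 53 is split.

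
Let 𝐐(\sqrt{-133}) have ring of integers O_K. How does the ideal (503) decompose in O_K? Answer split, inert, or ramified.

split

Since -133 ≢ 1 mod 4, the ring of integers is ℤ[√-133] with discriminant 4·(-133) = -532.
disc(K) = -532 is not divisible by 503; 503 is unramified.
Euler's criterion: (-133)^251 mod 503 = 1. Thus (-133|503) = 1.
Legendre symbol 1 ⇒ 503 is split.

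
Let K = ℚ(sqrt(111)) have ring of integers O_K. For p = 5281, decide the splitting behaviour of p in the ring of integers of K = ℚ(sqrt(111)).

split — (5281) = 𝔭₁𝔭₂ with 𝔭₁ ≠ 𝔭₂

111 mod 4 = 3, hence disc K = 4·111 = 444 and O_K = ℤ[√111].
disc(K) = 444 is not divisible by 5281; 5281 is unramified.
Compute (111/5281) via Euler: 111^((5281-1)/2) mod 5281 = 1, so (111/5281) = 1.
(111/5281) = 1, so 5281 splits.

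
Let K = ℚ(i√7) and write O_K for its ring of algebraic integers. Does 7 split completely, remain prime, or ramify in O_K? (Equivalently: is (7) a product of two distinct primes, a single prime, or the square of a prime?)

Since -7 ≡ 1 mod 4, the ring of integers is ℤ[(1+√-7)/2] with discriminant -7.
7 divides disc(K) = -7, so 7 ramifies.

ramifies in O_K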